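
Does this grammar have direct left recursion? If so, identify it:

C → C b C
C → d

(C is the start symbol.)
Direct left recursion occurs when N → N α for some non-terminal N (the right-hand side begins with the left-hand side itself).

C → C b C: LEFT RECURSIVE (starts with C)
C → d: starts with d

The grammar has direct left recursion on: C.

Answer: Yes, C is left-recursive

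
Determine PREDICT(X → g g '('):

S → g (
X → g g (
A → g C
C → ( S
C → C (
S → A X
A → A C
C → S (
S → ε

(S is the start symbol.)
PREDICT(X → g g '(') = (FIRST(RHS) \ {ε}) ∪ (FOLLOW(X) if ε ∈ FIRST(RHS), i.e. RHS ⇒* ε)
FIRST(g g '(') = { 'g' }
ε ∉ FIRST(g g '('), so FOLLOW(X) is not added.
PREDICT(X → g g '(') = { 'g' }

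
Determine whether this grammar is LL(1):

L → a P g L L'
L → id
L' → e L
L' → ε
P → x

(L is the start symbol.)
No. Predict set conflict for L': { 'e' }

Relevant sets:
  FOLLOW(L') = { $, 'e' }

For L:
  PREDICT(L → a P g L L') = { 'a' }
  PREDICT(L → id) = { 'id' }
For L':
  PREDICT(L' → e L) = { 'e' }
  PREDICT(L' → ε) = { $, 'e' }
P has a single production, so nothing to check there.

Conflict found: Predict set conflict for L': { 'e' }
The grammar is NOT LL(1).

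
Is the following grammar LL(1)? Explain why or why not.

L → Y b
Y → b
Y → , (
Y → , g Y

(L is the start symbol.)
A grammar is LL(1) if for each non-terminal N with multiple productions, the predict sets of those productions are pairwise disjoint, where PREDICT(N → α) = (FIRST(α) \ {ε}) ∪ (FOLLOW(N) if α ⇒* ε).

For Y:
  PREDICT(Y → b) = { 'b' }
  PREDICT(Y → ',' '(') = { ',' }
  PREDICT(Y → ',' g Y) = { ',' }
L has a single production, so nothing to check there.

Conflict found: Predict set conflict for Y: { ',' }
The grammar is NOT LL(1).

Answer: No. Predict set conflict for Y: { ',' }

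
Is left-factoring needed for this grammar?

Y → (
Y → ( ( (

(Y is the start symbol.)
Yes, Y has productions with common prefix '('

Left-factoring is needed when two productions for the same non-terminal
share a common prefix on the right-hand side.

Productions for Y:
  Y → (
  Y → ( ( (

Found common prefix '(' in productions for Y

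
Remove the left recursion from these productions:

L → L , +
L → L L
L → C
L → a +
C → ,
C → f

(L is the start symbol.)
L is directly left-recursive. The standard transformation for
  A → A α₁ | ... | A α_m | β₁ | ... | β_n
is
  A  → β₁ A' | ... | β_n A'
  A' → α₁ A' | ... | α_m A' | ε

L → C becomes L → C L'
L → a + becomes L → a + L'
L → L , + becomes L' → , + L'
L → L L becomes L' → L L'
Add L' → ε

Productions for other non-terminals are unchanged:
  C → ,
  C → f

Resulting grammar:
L → C L'
L → a + L'
L' → , + L'
L' → L L'
L' → ε
C → ,
C → f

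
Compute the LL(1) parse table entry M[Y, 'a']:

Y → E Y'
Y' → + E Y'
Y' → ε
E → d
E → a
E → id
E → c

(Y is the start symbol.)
Y → E Y'

To find M[Y, 'a'], we find productions for Y where 'a' is in the predict set (PREDICT(N → α) = (FIRST(α) \ {ε}) ∪ (FOLLOW(N) if α ⇒* ε)).

Relevant sets:
  FIRST(E) = { 'a', 'c', 'd', 'id' }

Y → E Y': PREDICT = { 'a', 'c', 'd', 'id' }
  'a' is in predict set, so this production goes in M[Y, 'a']

M[Y, 'a'] = Y → E Y'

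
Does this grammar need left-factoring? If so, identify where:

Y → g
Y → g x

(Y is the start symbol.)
Yes, Y has productions with common prefix 'g'

Left-factoring is needed when two productions for the same non-terminal
share a common prefix on the right-hand side.

Productions for Y:
  Y → g
  Y → g x

Found common prefix 'g' in productions for Y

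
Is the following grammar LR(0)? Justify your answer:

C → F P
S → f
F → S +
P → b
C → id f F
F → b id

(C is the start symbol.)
A grammar is LR(0) if no state in the canonical LR(0) collection has:
  - both a shift item (dot before a terminal) and a complete item (shift-reduce conflict), or
  - two or more complete items (reduce-reduce conflict; the accept item [C' → C .] counts as a complete item here).

Augment with C' → C and build the canonical LR(0) collection (I0 = CLOSURE({[C' → . C]}), then GOTO on every symbol after a dot until no new states appear). It has 13 states:
  I0: { [C → . F P], [C → . id f F], [C' → . C], [F → . S +], [F → . b id], [S → . f] }  — shift
  I1: { [C' → C .] }  — accept
  I2: { [C → F . P], [P → . b] }  — shift
  I3: { [F → S . +] }  — shift
  I4: { [F → b . id] }  — shift
  I5: { [S → f .] }  — reduce
  I6: { [C → id . f F] }  — shift
  I7: { [C → id f . F], [F → . S +], [F → . b id], [S → . f] }  — shift
  I8: { [C → id f F .] }  — reduce
  I9: { [F → b id .] }  — reduce
  I10: { [F → S + .] }  — reduce
  I11: { [C → F P .] }  — reduce
  I12: { [P → b .] }  — reduce

Every state is either a pure shift/goto state or contains exactly one complete item and nothing to shift — no conflicts. The grammar is LR(0).

Answer: Yes, the grammar is LR(0)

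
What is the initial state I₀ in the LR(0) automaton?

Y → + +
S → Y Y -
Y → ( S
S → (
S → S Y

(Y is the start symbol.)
{ [Y → . ( S], [Y → . + +], [Y' → . Y] }

First, augment the grammar with Y' → Y
I₀ = CLOSURE({ [Y' → . Y] }):
  [Y' → . Y] has the dot before Y: add [Y → . + +], [Y → . ( S]
No further items can be added.

I₀ = { [Y → . ( S], [Y → . + +], [Y' → . Y] }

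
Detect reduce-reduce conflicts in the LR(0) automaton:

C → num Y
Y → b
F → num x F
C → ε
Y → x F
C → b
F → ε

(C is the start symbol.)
A reduce-reduce conflict occurs when an LR(0) state has two complete items [A → α .] and [B → β .] — both call for a reduction, and with no lookahead the parser cannot choose between them.

Augment with C' → C and build the canonical LR(0) collection (I0 = CLOSURE({[C' → . C]}), then GOTO on every symbol after a dot until no new states appear). It has 11 states:
  I0: { [C → . b], [C → . num Y], [C → .], [C' → . C] }  — shift, reduce
  I1: { [C' → C .] }  — accept
  I2: { [C → b .] }  — reduce
  I3: { [C → num . Y], [Y → . b], [Y → . x F] }  — shift
  I4: { [C → num Y .] }  — reduce
  I5: { [Y → b .] }  — reduce
  I6: { [F → . num x F], [F → .], [Y → x . F] }  — shift, reduce
  I7: { [Y → x F .] }  — reduce
  I8: { [F → num . x F] }  — shift
  I9: { [F → . num x F], [F → .], [F → num x . F] }  — shift, reduce
  I10: { [F → num x F .] }  — reduce

No state contains more than one complete item.

Answer: No reduce-reduce conflicts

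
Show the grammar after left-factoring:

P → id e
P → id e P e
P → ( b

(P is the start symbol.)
P → id e P'
P' → ε
P' → P e
P → ( b

Left-factoring transforms A → αβ₁ | αβ₂ into A → αA' and A' → β₁ | β₂
(α is the longest common prefix among the alternatives). Repeat until
no nonterminal has two alternatives with a common prefix.

Round 1: P has alternatives sharing prefix 'id e'. Introduce P': P → id e P'
  Add: P' → ε
  Add: P' → P e

No remaining common prefixes — done.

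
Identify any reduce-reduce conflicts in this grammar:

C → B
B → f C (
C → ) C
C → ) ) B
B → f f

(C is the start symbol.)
Yes — I10: [C → ) ) B .] vs [C → B .]

Augment with C' → C and build the canonical LR(0) collection (I0 = CLOSURE({[C' → . C]}), then GOTO on every symbol after a dot until no new states appear). It has 11 states:
  I0: { [B → . f C (], [B → . f f], [C → . ) ) B], [C → . ) C], [C → . B], [C' → . C] }  — shift
  I1: { [B → . f C (], [B → . f f], [C → ) . ) B], [C → ) . C], [C → . ) ) B], [C → . ) C], [C → . B] }  — shift
  I2: { [C → B .] }  — reduce
  I3: { [C' → C .] }  — accept
  I4: { [B → . f C (], [B → . f f], [B → f . C (], [B → f . f], [C → . ) ) B], [C → . ) C], [C → . B] }  — shift
  I5: { [B → f C . (] }  — shift
  I6: { [B → . f C (], [B → . f f], [B → f . C (], [B → f . f], [B → f f .], [C → . ) ) B], [C → . ) C], [C → . B] }  — shift, reduce
  I7: { [B → f C ( .] }  — reduce
  I8: { [B → . f C (], [B → . f f], [C → ) ) . B], [C → ) . ) B], [C → ) . C], [C → . ) ) B], [C → . ) C], [C → . B] }  — shift
  I9: { [C → ) C .] }  — reduce
  I10: { [C → ) ) B .], [C → B .] }  — 2 reduces

I10 contains complete items [C → ) ) B .], [C → B .] — reduce-reduce conflict.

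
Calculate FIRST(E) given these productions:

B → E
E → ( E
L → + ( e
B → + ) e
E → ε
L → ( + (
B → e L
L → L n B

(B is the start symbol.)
To compute FIRST(E), examine every production with E on the left-hand side, reading each right-hand side left to right until a non-nullable symbol is reached.

From E → ( E:
  - '(' is a terminal: add '(' and stop
From E → ε:
  - ε-production, so ε ∈ FIRST(E)

Collecting: FIRST(E) = { '(', ε }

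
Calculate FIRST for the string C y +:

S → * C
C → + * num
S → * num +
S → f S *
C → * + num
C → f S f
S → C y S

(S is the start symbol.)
{ '*', '+', 'f' }

FIRST sets of the non-terminals involved (from the grammar, by fixed-point iteration):
  FIRST(C) = { '*', '+', 'f' }

To compute FIRST(C y +), process the symbols left to right:
Symbol C is a non-terminal. Add FIRST(C) \ {ε} = { '*', '+', 'f' }
C is not nullable (ε ∉ FIRST(C)), so stop here.
FIRST(C y +) = { '*', '+', 'f' }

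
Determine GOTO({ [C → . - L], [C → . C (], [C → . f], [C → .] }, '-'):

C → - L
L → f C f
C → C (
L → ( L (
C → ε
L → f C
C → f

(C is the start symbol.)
{ [C → - . L], [L → . ( L (], [L → . f C f], [L → . f C] }

GOTO(I, '-') = CLOSURE({ [A → αX.β] : [A → α.Xβ] ∈ I, X = '-' })

Items with dot before '-', with the dot advanced:
  [C → . - L] → [C → - . L]
Closure of the advanced items:
  [C → - . L] has the dot before L: add [L → . f C f], [L → . ( L (], [L → . f C]

GOTO = { [C → - . L], [L → . ( L (], [L → . f C f], [L → . f C] }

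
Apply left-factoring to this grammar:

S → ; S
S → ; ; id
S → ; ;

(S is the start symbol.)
Left-factoring transforms A → αβ₁ | αβ₂ into A → αA' and A' → β₁ | β₂
(α is the longest common prefix among the alternatives). Repeat until
no nonterminal has two alternatives with a common prefix.

Round 1: S has alternatives sharing prefix ';'. Introduce S': S → ; S'
  Add: S' → S
  Add: S' → ; id
  Add: S' → ;

Round 2: S' has alternatives sharing prefix ';'. Introduce S'': S' → ; S''
  Add: S'' → id
  Add: S'' → ε

No remaining common prefixes — done.

Resulting grammar:
S → ; S'
S' → S
S' → ; S''
S'' → id
S'' → ε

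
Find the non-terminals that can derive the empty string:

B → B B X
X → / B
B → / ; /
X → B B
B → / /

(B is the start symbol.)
None

There are no ε-productions, so no non-terminal can derive ε.
No non-terminals are nullable.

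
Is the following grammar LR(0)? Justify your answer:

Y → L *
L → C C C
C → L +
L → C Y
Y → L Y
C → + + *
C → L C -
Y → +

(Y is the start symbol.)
Augment with Y' → Y and build the canonical LR(0) collection (I0 = CLOSURE({[Y' → . Y]}), then GOTO on every symbol after a dot until no new states appear). It has 15 states:
  I0: { [C → . + + *], [C → . L +], [C → . L C -], [L → . C C C], [L → . C Y], [Y → . +], [Y → . L *], [Y → . L Y], [Y' → . Y] }  — shift
  I1: { [C → + . + *], [Y → + .] }  — shift, reduce
  I2: { [C → . + + *], [C → . L +], [C → . L C -], [L → . C C C], [L → . C Y], [L → C . C C], [L → C . Y], [Y → . +], [Y → . L *], [Y → . L Y] }  — shift
  I3: { [C → . + + *], [C → . L +], [C → . L C -], [C → L . +], [C → L . C -], [L → . C C C], [L → . C Y], [Y → . +], [Y → . L *], [Y → . L Y], [Y → L . *], [Y → L . Y] }  — shift
  I4: { [Y' → Y .] }  — accept
  I5: { [Y → L * .] }  — reduce
  I6: { [C → + . + *], [C → L + .], [Y → + .] }  — shift, 2 reduces
  I7: { [C → . + + *], [C → . L +], [C → . L C -], [C → L C . -], [L → . C C C], [L → . C Y], [L → C . C C], [L → C . Y], [Y → . +], [Y → . L *], [Y → . L Y] }  — shift
  I8: { [Y → L Y .] }  — reduce
  I9: { [C → L C - .] }  — reduce
  I10: { [C → . + + *], [C → . L +], [C → . L C -], [L → . C C C], [L → . C Y], [L → C . C C], [L → C . Y], [L → C C . C], [Y → . +], [Y → . L *], [Y → . L Y] }  — shift
  I11: { [L → C Y .] }  — reduce
  I12: { [C → . + + *], [C → . L +], [C → . L C -], [L → . C C C], [L → . C Y], [L → C . C C], [L → C . Y], [L → C C . C], [L → C C C .], [Y → . +], [Y → . L *], [Y → . L Y] }  — shift, reduce
  I13: { [C → + + . *] }  — shift
  I14: { [C → + + * .] }  — reduce

Conflict in state I1:
  Shift-reduce conflict between [Y → + .] and [C → + . + *]
So the grammar is NOT LR(0).

Answer: No. Shift-reduce conflict between [Y → + .] and [C → + . + *]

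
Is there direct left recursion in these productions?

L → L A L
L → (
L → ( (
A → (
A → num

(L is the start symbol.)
Yes, L is left-recursive

Direct left recursion occurs when N → N α for some non-terminal N (the right-hand side begins with the left-hand side itself).

L → L A L: LEFT RECURSIVE (starts with L)
L → (: starts with '('
L → ( (: starts with '('
A → (: starts with '('
A → num: starts with num

The grammar has direct left recursion on: L.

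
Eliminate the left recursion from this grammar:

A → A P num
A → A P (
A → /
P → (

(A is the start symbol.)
A is directly left-recursive. The standard transformation for
  A → A α₁ | ... | A α_m | β₁ | ... | β_n
is
  A  → β₁ A' | ... | β_n A'
  A' → α₁ A' | ... | α_m A' | ε

A → / becomes A → / A'
A → A P num becomes A' → P num A'
A → A P ( becomes A' → P ( A'
Add A' → ε

Productions for other non-terminals are unchanged:
  P → (

Resulting grammar:
A → / A'
A' → P num A'
A' → P ( A'
A' → ε
P → (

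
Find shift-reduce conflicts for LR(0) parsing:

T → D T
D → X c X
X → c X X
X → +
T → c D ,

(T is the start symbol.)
Augment with T' → T and build the canonical LR(0) collection (I0 = CLOSURE({[T' → . T]}), then GOTO on every symbol after a dot until no new states appear). It has 17 states:
  I0: { [D → . X c X], [T → . D T], [T → . c D ,], [T' → . T], [X → . +], [X → . c X X] }  — shift
  I1: { [X → + .] }  — reduce
  I2: { [D → . X c X], [T → . D T], [T → . c D ,], [T → D . T], [X → . +], [X → . c X X] }  — shift
  I3: { [T' → T .] }  — accept
  I4: { [D → X . c X] }  — shift
  I5: { [D → . X c X], [T → c . D ,], [X → . +], [X → . c X X], [X → c . X X] }  — shift
  I6: { [T → c D . ,] }  — shift
  I7: { [D → X . c X], [X → . +], [X → . c X X], [X → c X . X] }  — shift
  I8: { [X → . +], [X → . c X X], [X → c . X X] }  — shift
  I9: { [X → . +], [X → . c X X], [X → c X . X] }  — shift
  I10: { [X → c X X .] }  — reduce
  I11: { [D → X c . X], [X → . +], [X → . c X X], [X → c . X X] }  — shift
  I12: { [D → X c X .], [X → . +], [X → . c X X], [X → c X . X] }  — shift, reduce
  I13: { [T → c D , .] }  — reduce
  I14: { [D → X c . X], [X → . +], [X → . c X X] }  — shift
  I15: { [D → X c X .] }  — reduce
  I16: { [T → D T .] }  — reduce

I12 contains reduce item [D → X c X .] and shift items [X → . +], [X → . c X X] — shift-reduce conflict.

Answer: Yes — I12: [D → X c X .] vs [X → . +]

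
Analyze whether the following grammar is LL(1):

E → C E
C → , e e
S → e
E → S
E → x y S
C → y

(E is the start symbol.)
Yes, the grammar is LL(1).

Relevant sets:
  FIRST(C) = { ',', 'y' }
  FIRST(S) = { 'e' }

For E:
  PREDICT(E → C E) = { ',', 'y' }
  PREDICT(E → S) = { 'e' }
  PREDICT(E → x y S) = { 'x' }
For C:
  PREDICT(C → ',' e e) = { ',' }
  PREDICT(C → y) = { 'y' }
S has a single production, so nothing to check there.

All predict sets are disjoint. The grammar IS LL(1).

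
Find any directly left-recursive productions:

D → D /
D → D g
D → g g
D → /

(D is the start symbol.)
Yes, D is left-recursive

Direct left recursion occurs when N → N α for some non-terminal N (the right-hand side begins with the left-hand side itself).

D → D /: LEFT RECURSIVE (starts with D)
D → D g: LEFT RECURSIVE (starts with D)
D → g g: starts with g
D → /: starts with '/'

The grammar has direct left recursion on: D.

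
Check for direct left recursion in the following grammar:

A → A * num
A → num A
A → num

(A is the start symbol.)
A → A * num: LEFT RECURSIVE (starts with A)
A → num A: starts with num
A → num: starts with num

The grammar has direct left recursion on: A.

Answer: Yes, A is left-recursive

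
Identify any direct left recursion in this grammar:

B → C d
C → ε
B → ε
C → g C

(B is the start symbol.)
B → C d: starts with C
C → ε: starts with ε
B → ε: starts with ε
C → g C: starts with g

No direct left recursion found.

Answer: No direct left recursion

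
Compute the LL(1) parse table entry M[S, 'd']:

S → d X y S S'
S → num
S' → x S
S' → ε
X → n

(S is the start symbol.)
To find M[S, 'd'], we find productions for S where 'd' is in the predict set (PREDICT(N → α) = (FIRST(α) \ {ε}) ∪ (FOLLOW(N) if α ⇒* ε)).

S → d X y S S': PREDICT = { 'd' }
  'd' is in predict set, so this production goes in M[S, 'd']
S → num: PREDICT = { 'num' }

M[S, 'd'] = S → d X y S S'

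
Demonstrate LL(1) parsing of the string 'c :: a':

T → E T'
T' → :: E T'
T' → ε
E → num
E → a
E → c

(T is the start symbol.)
Stack is shown with the top on the left.

Stack      Input     Action
---------------------------
T $        c :: a $  output T → E T'
E T' $     c :: a $  output E → c
c T' $     c :: a $  match 'c'
T' $       :: a $    output T' → :: E T'
:: E T' $  :: a $    match '::'
E T' $     a $       output E → a
a T' $     a $       match 'a'
T' $       $         output T' → ε
$          $         accept

The string is accepted.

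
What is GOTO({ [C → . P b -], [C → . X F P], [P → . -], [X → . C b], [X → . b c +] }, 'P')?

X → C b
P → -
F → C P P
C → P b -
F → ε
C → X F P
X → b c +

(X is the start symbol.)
{ [C → P . b -] }

GOTO(I, 'P') = CLOSURE({ [A → αX.β] : [A → α.Xβ] ∈ I, X = 'P' })

Items with dot before 'P', with the dot advanced:
  [C → . P b -] → [C → P . b -]
Closure adds nothing (no advanced item has the dot before a non-terminal).

GOTO = { [C → P . b -] }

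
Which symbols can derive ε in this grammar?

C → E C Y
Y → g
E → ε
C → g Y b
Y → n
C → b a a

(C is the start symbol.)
A non-terminal is nullable if it can derive ε (the empty string): either it has an ε-production, or it has a production whose right-hand side consists entirely of nullable non-terminals.

ε-productions: E → ε
So E is immediately nullable.
No further non-terminal can be added: every production for the remaining non-terminals contains a terminal or a non-nullable non-terminal.
Nullable = { 'E' }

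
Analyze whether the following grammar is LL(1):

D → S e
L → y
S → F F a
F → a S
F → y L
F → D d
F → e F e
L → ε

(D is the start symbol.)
No. Predict set conflict for L: { 'y' }

A grammar is LL(1) if for each non-terminal N with multiple productions, the predict sets of those productions are pairwise disjoint, where PREDICT(N → α) = (FIRST(α) \ {ε}) ∪ (FOLLOW(N) if α ⇒* ε).

Relevant sets:
  FIRST(D) = { 'a', 'e', 'y' }
  FOLLOW(L) = { 'a', 'e', 'y' }

For L:
  PREDICT(L → y) = { 'y' }
  PREDICT(L → ε) = { 'a', 'e', 'y' }
For F:
  PREDICT(F → a S) = { 'a' }
  PREDICT(F → y L) = { 'y' }
  PREDICT(F → D d) = { 'a', 'e', 'y' }
  PREDICT(F → e F e) = { 'e' }
D, S have a single production, so nothing to check there.

Conflict found: Predict set conflict for L: { 'y' }
The grammar is NOT LL(1).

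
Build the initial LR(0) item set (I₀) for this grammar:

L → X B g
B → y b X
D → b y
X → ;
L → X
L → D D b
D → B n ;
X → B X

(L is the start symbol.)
First, augment the grammar with L' → L
I₀ = CLOSURE({ [L' → . L] }):
  [L' → . L] has the dot before L: add [L → . X B g], [L → . X], [L → . D D b]
  [L → . X B g] has the dot before X: add [X → . ;], [X → . B X]
  [L → . D D b] has the dot before D: add [D → . b y], [D → . B n ;]
  [X → . B X] has the dot before B: add [B → . y b X]
No further items can be added.

I₀ = { [B → . y b X], [D → . B n ;], [D → . b y], [L → . D D b], [L → . X B g], [L → . X], [L' → . L], [X → . ;], [X → . B X] }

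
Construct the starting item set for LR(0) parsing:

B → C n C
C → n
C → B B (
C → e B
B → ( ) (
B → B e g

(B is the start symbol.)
{ [B → . ( ) (], [B → . B e g], [B → . C n C], [B' → . B], [C → . B B (], [C → . e B], [C → . n] }

First, augment the grammar with B' → B
I₀ = CLOSURE({ [B' → . B] }):
  [B' → . B] has the dot before B: add [B → . C n C], [B → . ( ) (], [B → . B e g]
  [B → . C n C] has the dot before C: add [C → . n], [C → . B B (], [C → . e B]
No further items can be added.

I₀ = { [B → . ( ) (], [B → . B e g], [B → . C n C], [B' → . B], [C → . B B (], [C → . e B], [C → . n] }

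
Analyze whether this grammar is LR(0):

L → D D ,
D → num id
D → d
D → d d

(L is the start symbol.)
A grammar is LR(0) if no state in the canonical LR(0) collection has:
  - both a shift item (dot before a terminal) and a complete item (shift-reduce conflict), or
  - two or more complete items (reduce-reduce conflict; the accept item [L' → L .] counts as a complete item here).

Augment with L' → L and build the canonical LR(0) collection (I0 = CLOSURE({[L' → . L]}), then GOTO on every symbol after a dot until no new states appear). It has 9 states:
  I0: { [D → . d d], [D → . d], [D → . num id], [L → . D D ,], [L' → . L] }  — shift
  I1: { [D → . d d], [D → . d], [D → . num id], [L → D . D ,] }  — shift
  I2: { [L' → L .] }  — accept
  I3: { [D → d . d], [D → d .] }  — shift, reduce
  I4: { [D → num . id] }  — shift
  I5: { [D → num id .] }  — reduce
  I6: { [D → d d .] }  — reduce
  I7: { [L → D D . ,] }  — shift
  I8: { [L → D D , .] }  — reduce

Conflict in state I3:
  Shift-reduce conflict between [D → d .] and [D → d . d]
So the grammar is NOT LR(0).

Answer: No. Shift-reduce conflict between [D → d .] and [D → d . d]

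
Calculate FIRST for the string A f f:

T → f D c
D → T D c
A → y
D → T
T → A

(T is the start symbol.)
FIRST sets of the non-terminals involved (from the grammar, by fixed-point iteration):
  FIRST(A) = { 'y' }

To compute FIRST(A f f), process the symbols left to right:
Symbol A is a non-terminal. Add FIRST(A) \ {ε} = { 'y' }
A is not nullable (ε ∉ FIRST(A)), so stop here.
FIRST(A f f) = { 'y' }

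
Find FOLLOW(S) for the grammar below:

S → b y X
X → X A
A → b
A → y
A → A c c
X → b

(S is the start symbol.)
{ $ }

S is the start symbol, so $ ∈ FOLLOW(S).
S does not occur on any right-hand side.

Taking the union: FOLLOW(S) = { $ }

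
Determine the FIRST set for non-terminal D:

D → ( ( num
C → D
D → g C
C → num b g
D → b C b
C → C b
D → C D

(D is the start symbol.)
To compute FIRST(D), examine every production with D on the left-hand side, reading each right-hand side left to right until a non-nullable symbol is reached.

FIRST sets of the other non-terminals involved (by the same procedure, iterated to a fixed point):
  FIRST(C) = { '(', 'b', 'g', 'num' }

From D → ( ( num:
  - '(' is a terminal: add '(' and stop
From D → g C:
  - g is a terminal: add 'g' and stop
From D → b C b:
  - b is a terminal: add 'b' and stop
From D → C D:
  - C is a non-terminal: add FIRST(C) \ {ε} = { '(', 'b', 'g', 'num' }
    C is not nullable, so stop

Collecting: FIRST(D) = { '(', 'b', 'g', 'num' }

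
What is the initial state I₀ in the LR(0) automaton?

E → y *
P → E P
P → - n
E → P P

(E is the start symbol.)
{ [E → . P P], [E → . y *], [E' → . E], [P → . - n], [P → . E P] }

First, augment the grammar with E' → E
I₀ = CLOSURE({ [E' → . E] }):
  [E' → . E] has the dot before E: add [E → . y *], [E → . P P]
  [E → . P P] has the dot before P: add [P → . E P], [P → . - n]
No further items can be added.

I₀ = { [E → . P P], [E → . y *], [E' → . E], [P → . - n], [P → . E P] }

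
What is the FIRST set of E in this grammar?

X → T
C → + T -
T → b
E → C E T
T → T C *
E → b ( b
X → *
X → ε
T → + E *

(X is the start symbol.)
FIRST sets of the other non-terminals involved (by the same procedure, iterated to a fixed point):
  FIRST(C) = { '+' }

From E → C E T:
  - C is a non-terminal: add FIRST(C) \ {ε} = { '+' }
    C is not nullable, so stop
From E → b ( b:
  - b is a terminal: add 'b' and stop

Collecting: FIRST(E) = { '+', 'b' }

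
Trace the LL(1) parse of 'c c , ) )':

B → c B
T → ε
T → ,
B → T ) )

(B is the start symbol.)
LL(1) parsing maintains a stack (initially the start symbol over $) and the input. At each step: if the stack top is a terminal, match it against the current input token; if it is a non-terminal N, replace it with the RHS of M[N, lookahead] (the unique production whose predict set contains the lookahead).

Stack is shown with the top on the left.

Stack    Input        Action
----------------------------
B $      c c , ) ) $  output B → c B
c B $    c c , ) ) $  match 'c'
B $      c , ) ) $    output B → c B
c B $    c , ) ) $    match 'c'
B $      , ) ) $      output B → T ) )
T ) ) $  , ) ) $      output T → ,
, ) ) $  , ) ) $      match ','
) ) $    ) ) $        match ')'
) $      ) $          match ')'
$        $            accept

The string is accepted.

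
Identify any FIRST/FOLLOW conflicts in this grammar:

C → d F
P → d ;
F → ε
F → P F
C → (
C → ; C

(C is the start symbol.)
A FIRST/FOLLOW conflict occurs when a non-terminal N has a nullable alternative N → β (β ⇒* ε) and another alternative N → α with FIRST(α) ∩ FOLLOW(N) ≠ ∅: on such a lookahead the parser cannot decide between expanding α and letting N vanish via β.

Nullable non-terminals: F.
FIRST sets used below: FIRST(P) = { 'd' }

F: nullable alternative(s) F → ε; FOLLOW(F) = { $ }
  F → ε: FIRST \ {ε} = { } — this is the only nullable alternative, skip
  F → P F: FIRST \ {ε} = { 'd' } — disjoint from FOLLOW(F)

C, P have no nullable alternative, so no FIRST/FOLLOW check is needed there.

No FIRST/FOLLOW conflicts found.

Answer: No FIRST/FOLLOW conflicts.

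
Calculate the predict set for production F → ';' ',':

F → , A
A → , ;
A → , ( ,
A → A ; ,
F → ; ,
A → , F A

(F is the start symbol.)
PREDICT(F → ';' ',') = (FIRST(RHS) \ {ε}) ∪ (FOLLOW(F) if ε ∈ FIRST(RHS), i.e. RHS ⇒* ε)
FIRST(';' ',') = { ';' }
ε ∉ FIRST(';' ','), so FOLLOW(F) is not added.
PREDICT(F → ';' ',') = { ';' }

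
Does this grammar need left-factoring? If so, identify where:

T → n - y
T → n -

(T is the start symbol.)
Left-factoring is needed when two productions for the same non-terminal
share a common prefix on the right-hand side.

Productions for T:
  T → n - y
  T → n -

Found common prefix 'n -' in productions for T

Answer: Yes, T has productions with common prefix 'n -'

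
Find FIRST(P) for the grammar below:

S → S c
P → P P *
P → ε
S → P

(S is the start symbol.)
{ '*', ε }

To compute FIRST(P), examine every production with P on the left-hand side, reading each right-hand side left to right until a non-nullable symbol is reached.

From P → P P *:
  - P is the symbol being defined: contributes nothing new
    P is nullable, so continue to the next symbol
  - P is the symbol being defined: contributes nothing new
    P is nullable, so continue to the next symbol
  - '*' is a terminal: add '*' and stop
From P → ε:
  - ε-production, so ε ∈ FIRST(P)

Collecting: FIRST(P) = { '*', ε }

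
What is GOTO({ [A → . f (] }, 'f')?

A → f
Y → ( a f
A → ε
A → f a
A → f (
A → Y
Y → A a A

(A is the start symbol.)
GOTO(I, 'f') = CLOSURE({ [A → αX.β] : [A → α.Xβ] ∈ I, X = 'f' })

Items with dot before 'f', with the dot advanced:
  [A → . f (] → [A → f . (]
Closure adds nothing (no advanced item has the dot before a non-terminal).

GOTO = { [A → f . (] }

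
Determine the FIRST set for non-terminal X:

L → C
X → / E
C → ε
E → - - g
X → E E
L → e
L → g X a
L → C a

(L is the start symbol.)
{ '-', '/' }

To compute FIRST(X), examine every production with X on the left-hand side, reading each right-hand side left to right until a non-nullable symbol is reached.

FIRST sets of the other non-terminals involved (by the same procedure, iterated to a fixed point):
  FIRST(E) = { '-' }

From X → / E:
  - '/' is a terminal: add '/' and stop
From X → E E:
  - E is a non-terminal: add FIRST(E) \ {ε} = { '-' }
    E is not nullable, so stop

Collecting: FIRST(X) = { '-', '/' }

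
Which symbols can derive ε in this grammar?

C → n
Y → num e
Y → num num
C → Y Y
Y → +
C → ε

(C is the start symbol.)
{ 'C' }

A non-terminal is nullable if it can derive ε (the empty string): either it has an ε-production, or it has a production whose right-hand side consists entirely of nullable non-terminals.

ε-productions: C → ε
So C is immediately nullable.
No further non-terminal can be added: every production for the remaining non-terminals contains a terminal or a non-nullable non-terminal.
Nullable = { 'C' }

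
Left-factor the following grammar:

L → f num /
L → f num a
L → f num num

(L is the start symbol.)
L → f num L'
L' → /
L' → a
L' → num

Left-factoring transforms A → αβ₁ | αβ₂ into A → αA' and A' → β₁ | β₂
(α is the longest common prefix among the alternatives). Repeat until
no nonterminal has two alternatives with a common prefix.

Round 1: L has alternatives sharing prefix 'f num'. Introduce L': L → f num L'
  Add: L' → /
  Add: L' → a
  Add: L' → num

No remaining common prefixes — done.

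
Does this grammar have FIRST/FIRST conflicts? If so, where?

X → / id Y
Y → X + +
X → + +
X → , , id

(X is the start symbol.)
A FIRST/FIRST conflict occurs when two productions N → α and N → β for the same non-terminal have FIRST(α) ∩ FIRST(β) ≠ ∅ (with ε ∈ FIRST of a nullable right-hand side, so two nullable alternatives also conflict).

Productions for X:
  X → / id Y: FIRST = { '/' }
  X → + +: FIRST = { '+' }
  X → , , id: FIRST = { ',' }
Y has only one production, so no FIRST/FIRST conflict is possible there.

All alternatives of each non-terminal have pairwise disjoint FIRST sets.

Answer: No FIRST/FIRST conflicts.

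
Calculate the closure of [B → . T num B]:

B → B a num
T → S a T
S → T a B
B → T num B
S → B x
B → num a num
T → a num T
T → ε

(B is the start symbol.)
{ [B → . B a num], [B → . T num B], [B → . num a num], [S → . B x], [S → . T a B], [T → . S a T], [T → . a num T], [T → .] }

Start with: [B → . T num B]
  [B → . T num B] has the dot before T: add [T → . S a T], [T → . a num T], [T → .]
  [T → . S a T] has the dot before S: add [S → . T a B], [S → . B x]
  [S → . B x] has the dot before B: add [B → . B a num], [B → . num a num]
No further items can be added.

CLOSURE = { [B → . B a num], [B → . T num B], [B → . num a num], [S → . B x], [S → . T a B], [T → . S a T], [T → . a num T], [T → .] }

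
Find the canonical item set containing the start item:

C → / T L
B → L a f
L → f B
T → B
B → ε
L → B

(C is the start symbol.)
{ [C → . / T L], [C' → . C] }

First, augment the grammar with C' → C
I₀ = CLOSURE({ [C' → . C] }):
  [C' → . C] has the dot before C: add [C → . / T L]
No further items can be added.

I₀ = { [C → . / T L], [C' → . C] }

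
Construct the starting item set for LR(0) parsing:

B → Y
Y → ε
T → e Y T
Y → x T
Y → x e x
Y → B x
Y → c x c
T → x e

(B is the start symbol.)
First, augment the grammar with B' → B
I₀ = CLOSURE({ [B' → . B] }):
  [B' → . B] has the dot before B: add [B → . Y]
  [B → . Y] has the dot before Y: add [Y → .], [Y → . x T], [Y → . x e x], [Y → . B x], [Y → . c x c]
No further items can be added.

I₀ = { [B → . Y], [B' → . B], [Y → . B x], [Y → . c x c], [Y → . x T], [Y → . x e x], [Y → .] }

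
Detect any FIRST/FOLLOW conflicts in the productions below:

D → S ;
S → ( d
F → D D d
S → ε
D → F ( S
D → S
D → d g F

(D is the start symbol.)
Yes. D → S ';' with FOLLOW(D) on { '(', ';' }; D → F '(' S with FOLLOW(D) on { '(', ';', 'd' }; D → d g F with FOLLOW(D) on { 'd' }; S → '(' d with FOLLOW(S) on { '(' }

A FIRST/FOLLOW conflict occurs when a non-terminal N has a nullable alternative N → β (β ⇒* ε) and another alternative N → α with FIRST(α) ∩ FOLLOW(N) ≠ ∅: on such a lookahead the parser cannot decide between expanding α and letting N vanish via β.

Nullable non-terminals: D, S.
FIRST sets used below: FIRST(S) = { '(', ε }, FIRST(F) = { '(', ';', 'd' }

D: nullable alternative(s) D → S; FOLLOW(D) = { $, '(', ';', 'd' }
  D → S ;: FIRST \ {ε} = { '(', ';' } — overlaps FOLLOW(D) on { '(', ';' }: CONFLICT
  D → F ( S: FIRST \ {ε} = { '(', ';', 'd' } — overlaps FOLLOW(D) on { '(', ';', 'd' }: CONFLICT
  D → S: FIRST \ {ε} = { '(' } — this is the only nullable alternative, skip
  D → d g F: FIRST \ {ε} = { 'd' } — overlaps FOLLOW(D) on { 'd' }: CONFLICT

S: nullable alternative(s) S → ε; FOLLOW(S) = { $, '(', ';', 'd' }
  S → ( d: FIRST \ {ε} = { '(' } — overlaps FOLLOW(S) on { '(' }: CONFLICT
  S → ε: FIRST \ {ε} = { } — this is the only nullable alternative, skip

F has no nullable alternative, so no FIRST/FOLLOW check is needed there.

So the grammar has 4 FIRST/FOLLOW conflicts (marked CONFLICT above).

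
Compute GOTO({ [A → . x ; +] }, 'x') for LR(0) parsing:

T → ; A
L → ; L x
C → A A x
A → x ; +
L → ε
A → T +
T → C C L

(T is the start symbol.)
{ [A → x . ; +] }

GOTO(I, 'x') = CLOSURE({ [A → αX.β] : [A → α.Xβ] ∈ I, X = 'x' })

Items with dot before 'x', with the dot advanced:
  [A → . x ; +] → [A → x . ; +]
Closure adds nothing (no advanced item has the dot before a non-terminal).

GOTO = { [A → x . ; +] }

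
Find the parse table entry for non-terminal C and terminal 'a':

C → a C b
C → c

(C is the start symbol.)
C → a C b

To find M[C, 'a'], we find productions for C where 'a' is in the predict set (PREDICT(N → α) = (FIRST(α) \ {ε}) ∪ (FOLLOW(N) if α ⇒* ε)).

C → a C b: PREDICT = { 'a' }
  'a' is in predict set, so this production goes in M[C, 'a']
C → c: PREDICT = { 'c' }

M[C, 'a'] = C → a C b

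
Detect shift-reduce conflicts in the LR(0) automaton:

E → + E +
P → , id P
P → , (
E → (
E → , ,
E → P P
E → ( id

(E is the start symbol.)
A shift-reduce conflict occurs when an LR(0) state has both:
  - a complete (reduce) item [A → α .] (dot at the end), and
  - a shift item [B → β . c γ] (dot before a terminal).

Augment with E' → E and build the canonical LR(0) collection (I0 = CLOSURE({[E' → . E]}), then GOTO on every symbol after a dot until no new states appear). It has 15 states:
  I0: { [E → . ( id], [E → . (], [E → . + E +], [E → . , ,], [E → . P P], [E' → . E], [P → . , (], [P → . , id P] }  — shift
  I1: { [E → ( . id], [E → ( .] }  — shift, reduce
  I2: { [E → + . E +], [E → . ( id], [E → . (], [E → . + E +], [E → . , ,], [E → . P P], [P → . , (], [P → . , id P] }  — shift
  I3: { [E → , . ,], [P → , . (], [P → , . id P] }  — shift
  I4: { [E' → E .] }  — accept
  I5: { [E → P . P], [P → . , (], [P → . , id P] }  — shift
  I6: { [P → , . (], [P → , . id P] }  — shift
  I7: { [E → P P .] }  — reduce
  I8: { [P → , ( .] }  — reduce
  I9: { [P → , id . P], [P → . , (], [P → . , id P] }  — shift
  I10: { [P → , id P .] }  — reduce
  I11: { [E → , , .] }  — reduce
  I12: { [E → + E . +] }  — shift
  I13: { [E → + E + .] }  — reduce
  I14: { [E → ( id .] }  — reduce

I1 contains reduce item [E → ( .] and shift item [E → ( . id] — shift-reduce conflict.

Answer: Yes — I1: [E → ( .] vs [E → ( . id]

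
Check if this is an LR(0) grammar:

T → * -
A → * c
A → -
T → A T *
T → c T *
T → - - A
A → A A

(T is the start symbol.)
No. Shift-reduce conflict between [A → - .] and [T → - . - A]

A grammar is LR(0) if no state in the canonical LR(0) collection has:
  - both a shift item (dot before a terminal) and a complete item (shift-reduce conflict), or
  - two or more complete items (reduce-reduce conflict; the accept item [T' → T .] counts as a complete item here).

Augment with T' → T and build the canonical LR(0) collection (I0 = CLOSURE({[T' → . T]}), then GOTO on every symbol after a dot until no new states appear). It has 18 states:
  I0: { [A → . * c], [A → . -], [A → . A A], [T → . * -], [T → . - - A], [T → . A T *], [T → . c T *], [T' → . T] }  — shift
  I1: { [A → * . c], [T → * . -] }  — shift
  I2: { [A → - .], [T → - . - A] }  — shift, reduce
  I3: { [A → . * c], [A → . -], [A → . A A], [A → A . A], [T → . * -], [T → . - - A], [T → . A T *], [T → . c T *], [T → A . T *] }  — shift
  I4: { [T' → T .] }  — accept
  I5: { [A → . * c], [A → . -], [A → . A A], [T → . * -], [T → . - - A], [T → . A T *], [T → . c T *], [T → c . T *] }  — shift
  I6: { [T → c T . *] }  — shift
  I7: { [T → c T * .] }  — reduce
  I8: { [A → . * c], [A → . -], [A → . A A], [A → A . A], [A → A A .], [T → . * -], [T → . - - A], [T → . A T *], [T → . c T *], [T → A . T *] }  — shift, reduce
  I9: { [T → A T . *] }  — shift
  I10: { [T → A T * .] }  — reduce
  I11: { [A → . * c], [A → . -], [A → . A A], [T → - - . A] }  — shift
  I12: { [A → * . c] }  — shift
  I13: { [A → - .] }  — reduce
  I14: { [A → . * c], [A → . -], [A → . A A], [A → A . A], [T → - - A .] }  — shift, reduce
  I15: { [A → . * c], [A → . -], [A → . A A], [A → A . A], [A → A A .] }  — shift, reduce
  I16: { [A → * c .] }  — reduce
  I17: { [T → * - .] }  — reduce

Conflict in state I2:
  Shift-reduce conflict between [A → - .] and [T → - . - A]
So the grammar is NOT LR(0).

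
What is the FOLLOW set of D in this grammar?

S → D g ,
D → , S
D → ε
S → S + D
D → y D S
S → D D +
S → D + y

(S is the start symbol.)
To compute FOLLOW(D), find every occurrence of D on a right-hand side N → α D β: add FIRST(β) \ {ε}, and if β is empty or nullable also add FOLLOW(N). Iterate to a fixed point.

In S → D g ,: D is followed by g ',', add FIRST(g ',') \ {ε} = { 'g' }
In S → S + D: D is at the end, add FOLLOW(S)
In D → y D S: D is followed by S, add FIRST(S) \ {ε} = { '+', ',', 'g', 'y' }
In S → D D +: D is followed by D '+', add FIRST(D '+') \ {ε} = { '+', ',', 'y' }
In S → D D +: D is followed by '+', add FIRST('+') \ {ε} = { '+' }
In S → D + y: D is followed by '+' y, add FIRST('+' y) \ {ε} = { '+' }

The FOLLOW sets referred to above (computed the same way, to a fixed point):
  FOLLOW(S) = { $, '+', ',', 'g', 'y' }

Taking the union: FOLLOW(D) = { $, '+', ',', 'g', 'y' }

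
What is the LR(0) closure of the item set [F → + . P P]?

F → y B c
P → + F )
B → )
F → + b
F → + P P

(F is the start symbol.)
Start with: [F → + . P P]
  [F → + . P P] has the dot before P: add [P → . + F )]
No further items can be added.

CLOSURE = { [F → + . P P], [P → . + F )] }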